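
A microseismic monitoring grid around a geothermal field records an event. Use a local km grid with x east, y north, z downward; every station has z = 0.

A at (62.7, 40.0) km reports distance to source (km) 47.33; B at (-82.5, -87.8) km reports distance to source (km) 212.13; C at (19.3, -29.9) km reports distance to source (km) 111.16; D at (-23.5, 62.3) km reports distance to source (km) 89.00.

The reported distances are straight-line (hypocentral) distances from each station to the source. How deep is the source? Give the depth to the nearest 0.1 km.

Each station gives a sphere (x−x_i)² + (y−y_i)² + z² = d_i² (stations at z=0).
Subtracting the A sphere from B and C: z² cancels, leaving linear equations in x and y:
-290.4 x − 255.6 y = -33775.21
-86.8 x − 139.8 y = -14381.21
Solving: x ≈ 56.808, y ≈ 67.599 km (keep extra digits for the depth step; rounded: 56.8, 67.6).
Then from the A sphere: z² = 47.33² − (x − 62.7)² − (y − 40.0)² with x = 56.808, y = 67.599, so z ≈ 37.996 ≈ 38.0 km.

z ≈ 38.0 km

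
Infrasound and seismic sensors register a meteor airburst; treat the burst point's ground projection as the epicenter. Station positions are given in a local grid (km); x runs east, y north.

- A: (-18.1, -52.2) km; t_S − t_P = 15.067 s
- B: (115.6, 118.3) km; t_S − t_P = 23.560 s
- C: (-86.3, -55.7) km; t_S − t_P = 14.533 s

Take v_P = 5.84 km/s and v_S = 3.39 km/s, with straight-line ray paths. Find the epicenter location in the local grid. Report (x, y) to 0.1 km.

Distance from S−P lag: d = Δt · v_P v_S / (v_P − v_S) = Δt · (5.84·3.39)/(5.84−3.39) ≈ 8.0807·Δt.
So d_A = 121.75, d_B = 190.38, d_C = 117.44 km.
Circle about each station: (x + 18.1)² + (y + 52.2)² = 121.75²; (x − 115.6)² + (y − 118.3)² = 190.38²; (x + 86.3)² + (y + 55.7)² = 117.44².
Subtracting pairs of circle equations eliminates x²+y² and gives linear equations (the radical axes):
267.4 x + 341.0 y = 2884.32
-136.4 x − 7.0 y = 8528.64
Solving the 2×2 system: x ≈ -65.6, y ≈ 59.9 km.

(-65.6, 59.9)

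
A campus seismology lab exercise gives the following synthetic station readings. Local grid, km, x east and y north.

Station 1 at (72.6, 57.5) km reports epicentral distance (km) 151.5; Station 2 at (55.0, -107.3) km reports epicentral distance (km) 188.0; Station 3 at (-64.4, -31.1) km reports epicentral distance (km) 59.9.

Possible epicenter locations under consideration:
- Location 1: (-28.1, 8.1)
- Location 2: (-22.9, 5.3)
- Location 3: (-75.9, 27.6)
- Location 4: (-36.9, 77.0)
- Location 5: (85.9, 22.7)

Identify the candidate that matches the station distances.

For each candidate, compare |candidate − station| to the reported distance:
Location 1: residuals Station 1 39.3, Station 2 45.8, Station 3 6.5 → max 45.8 km
Location 2: residuals Station 1 42.7, Station 2 51.1, Station 3 4.7 → max 51.1 km
Location 3: residuals Station 1 0.0, Station 2 0.0, Station 3 0.1 → max 0.1 km
Location 4: residuals Station 1 40.3, Station 2 17.9, Station 3 51.6 → max 51.6 km
Location 5: residuals Station 1 114.2, Station 2 54.4, Station 3 99.7 → max 114.2 km
Only Location 3 has all residuals ≈ 0.

Location 3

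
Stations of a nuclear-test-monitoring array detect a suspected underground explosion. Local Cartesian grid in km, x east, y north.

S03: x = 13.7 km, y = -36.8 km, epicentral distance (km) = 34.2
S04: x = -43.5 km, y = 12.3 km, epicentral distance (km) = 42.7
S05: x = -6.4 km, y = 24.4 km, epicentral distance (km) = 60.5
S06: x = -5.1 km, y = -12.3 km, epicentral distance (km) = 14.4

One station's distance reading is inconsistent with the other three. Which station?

S05

Solve using three stations at a time. Using S03, S04, S06 (subtract circle equations pairwise → linear system) gives (x, y) ≈ (-16.8, -21.1).
Distances from that point to each station vs reported:
  S03: calculated 34.3 vs reported 34.2 → residual 0.1 km
  S04: calculated 42.8 vs reported 42.7 → residual 0.1 km
  S05: calculated 46.6 vs reported 60.5 → residual 13.9 km
  S06: calculated 14.6 vs reported 14.4 → residual 0.2 km
S03, S04, S06 are mutually consistent (residuals ≈ 0); S05 is off by 13.9 km.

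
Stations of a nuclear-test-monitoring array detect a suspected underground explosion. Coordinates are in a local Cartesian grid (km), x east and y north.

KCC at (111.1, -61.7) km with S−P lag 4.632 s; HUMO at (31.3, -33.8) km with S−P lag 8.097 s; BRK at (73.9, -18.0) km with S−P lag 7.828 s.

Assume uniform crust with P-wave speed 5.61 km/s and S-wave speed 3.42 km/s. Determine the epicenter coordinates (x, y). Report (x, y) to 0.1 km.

x ≈ 78.9 km, y ≈ -86.4 km

Distance from S−P lag: d = Δt · v_P v_S / (v_P − v_S) = Δt · (5.61·3.42)/(5.61−3.42) ≈ 8.7608·Δt.
So d_KCC = 40.58, d_HUMO = 70.94, d_BRK = 68.58 km.
Circle about each station: (x − 111.1)² + (y + 61.7)² = 40.58²; (x − 31.3)² + (y + 33.8)² = 70.94²; (x − 73.9)² + (y + 18.0)² = 68.58².
Subtracting the KCC equation from the HUMO and BRK equations removes the quadratic terms:
-159.6 x + 55.8 y = -17413.72
-74.4 x + 87.4 y = -13421.37
Solving the 2×2 system: x ≈ 78.9, y ≈ -86.4 km.
Check against KCC (with the unrounded x, y): √((x − 111.1)²+(y + 61.7)²) = 40.58 ≈ 40.58 km. ✓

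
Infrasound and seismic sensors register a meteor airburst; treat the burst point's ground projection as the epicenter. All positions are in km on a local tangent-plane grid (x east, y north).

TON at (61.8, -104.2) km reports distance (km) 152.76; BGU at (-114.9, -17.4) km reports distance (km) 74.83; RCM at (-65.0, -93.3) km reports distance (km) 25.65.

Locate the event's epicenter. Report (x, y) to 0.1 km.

-90.1 km east, -88.0 km north

Circle about each station: (x − 61.8)² + (y + 104.2)² = 152.76²; (x + 114.9)² + (y + 17.4)² = 74.83²; (x + 65.0)² + (y + 93.3)² = 25.65².
Subtracting the TON equation from the BGU and RCM equations removes the quadratic terms:
-353.4 x + 173.6 y = 16563.98
-253.6 x + 21.8 y = 20930.71
Solving the 2×2 system: x ≈ -90.1, y ≈ -88.0 km.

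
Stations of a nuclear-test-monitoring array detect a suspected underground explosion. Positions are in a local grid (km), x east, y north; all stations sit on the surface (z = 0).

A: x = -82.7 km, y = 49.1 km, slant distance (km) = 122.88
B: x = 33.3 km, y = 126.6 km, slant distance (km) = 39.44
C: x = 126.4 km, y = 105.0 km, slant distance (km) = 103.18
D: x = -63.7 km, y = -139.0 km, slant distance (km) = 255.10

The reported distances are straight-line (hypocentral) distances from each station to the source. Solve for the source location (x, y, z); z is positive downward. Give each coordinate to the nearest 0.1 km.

x ≈ 26.9 km, y ≈ 98.0 km, depth ≈ 26.4 km

Each station gives a sphere (x−x_i)² + (y−y_i)² + z² = d_i² (stations at z=0).
Subtracting the A sphere from B and C: z² cancels, leaving linear equations in x and y:
232.0 x + 155.0 y = 21430.33
418.2 x + 111.8 y = 22205.24
Solving: x ≈ 26.898, y ≈ 97.999 km (keep extra digits for the depth step; rounded: 26.9, 98.0).
Then from the A sphere: z² = 122.88² − (x + 82.7)² − (y − 49.1)² with x = 26.898, y = 97.999, so z ≈ 26.394 ≈ 26.4 km.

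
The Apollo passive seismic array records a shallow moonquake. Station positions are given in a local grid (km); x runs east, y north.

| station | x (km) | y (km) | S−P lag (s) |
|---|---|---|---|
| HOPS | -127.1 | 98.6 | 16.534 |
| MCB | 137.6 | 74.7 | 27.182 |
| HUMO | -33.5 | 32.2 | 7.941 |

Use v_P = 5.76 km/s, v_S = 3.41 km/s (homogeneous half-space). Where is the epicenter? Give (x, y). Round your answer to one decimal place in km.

Distance from S−P lag: d = Δt · v_P v_S / (v_P − v_S) = Δt · (5.76·3.41)/(5.76−3.41) ≈ 8.3581·Δt.
So d_HOPS = 138.19, d_MCB = 227.19, d_HUMO = 66.37 km.
Circle about each station: (x + 127.1)² + (y − 98.6)² = 138.19²; (x − 137.6)² + (y − 74.7)² = 227.19²; (x + 33.5)² + (y − 32.2)² = 66.37².
Subtracting the HOPS equation from the MCB and HUMO equations removes the quadratic terms:
529.4 x − 47.8 y = -33881.34
187.2 x − 132.8 y = -9025.78
Solving the 2×2 system: x ≈ -66.3, y ≈ -25.5 km.
Check against HOPS (with the unrounded x, y): √((x + 127.1)²+(y − 98.6)²) = 138.19 ≈ 138.19 km. ✓

(-66.3, -25.5)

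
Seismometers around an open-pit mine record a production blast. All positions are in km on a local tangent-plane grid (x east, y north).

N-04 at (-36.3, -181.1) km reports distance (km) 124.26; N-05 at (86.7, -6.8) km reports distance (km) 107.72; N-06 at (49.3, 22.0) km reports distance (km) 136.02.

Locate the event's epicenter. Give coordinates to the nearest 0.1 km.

(67.5, -112.8)

Circle about each station: (x + 36.3)² + (y + 181.1)² = 124.26²; (x − 86.7)² + (y + 6.8)² = 107.72²; (x − 49.3)² + (y − 22.0)² = 136.02².
Subtracting the N-04 equation from the N-05 and N-06 equations removes the quadratic terms:
246.0 x + 348.6 y = -22714.82
171.2 x + 406.2 y = -34261.30
Solving the 2×2 system: x ≈ 67.5, y ≈ -112.8 km.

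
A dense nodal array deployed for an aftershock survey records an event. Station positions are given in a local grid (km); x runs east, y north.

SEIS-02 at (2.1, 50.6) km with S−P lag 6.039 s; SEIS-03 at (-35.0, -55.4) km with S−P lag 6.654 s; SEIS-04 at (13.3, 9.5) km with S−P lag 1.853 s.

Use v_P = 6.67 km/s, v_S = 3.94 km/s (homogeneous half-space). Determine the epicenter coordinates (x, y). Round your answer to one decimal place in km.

Distance from S−P lag: d = Δt · v_P v_S / (v_P − v_S) = Δt · (6.67·3.94)/(6.67−3.94) ≈ 9.6263·Δt.
So d_SEIS-02 = 58.13, d_SEIS-03 = 64.05, d_SEIS-04 = 17.84 km.
Circle about each station: (x − 2.1)² + (y − 50.6)² = 58.13²; (x + 35.0)² + (y + 55.4)² = 64.05²; (x − 13.3)² + (y − 9.5)² = 17.84².
Subtracting the SEIS-02 equation from the SEIS-03 and SEIS-04 equations removes the quadratic terms:
-74.2 x − 212.0 y = 1006.08
22.4 x − 82.2 y = 763.20
Solving the 2×2 system: x ≈ 7.3, y ≈ -7.3 km.

7.3 km east, -7.3 km north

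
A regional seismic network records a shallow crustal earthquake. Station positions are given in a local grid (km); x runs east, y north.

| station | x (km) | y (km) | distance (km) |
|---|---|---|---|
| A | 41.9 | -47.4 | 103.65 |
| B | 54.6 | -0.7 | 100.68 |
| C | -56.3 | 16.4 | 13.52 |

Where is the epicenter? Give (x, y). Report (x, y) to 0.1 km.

-45.7 km east, 8.0 km north

Circle about each station: (x − 41.9)² + (y + 47.4)² = 103.65²; (x − 54.6)² + (y + 0.7)² = 100.68²; (x + 56.3)² + (y − 16.4)² = 13.52².
Subtracting pairs of circle equations eliminates x²+y² and gives linear equations (the radical axes):
25.4 x + 93.4 y = -413.86
-196.4 x + 127.6 y = 9996.81
Solving the 2×2 system: x ≈ -45.7, y ≈ 8.0 km.
Check against A (with the unrounded x, y): √((x − 41.9)²+(y + 47.4)²) = 103.65 ≈ 103.65 km. ✓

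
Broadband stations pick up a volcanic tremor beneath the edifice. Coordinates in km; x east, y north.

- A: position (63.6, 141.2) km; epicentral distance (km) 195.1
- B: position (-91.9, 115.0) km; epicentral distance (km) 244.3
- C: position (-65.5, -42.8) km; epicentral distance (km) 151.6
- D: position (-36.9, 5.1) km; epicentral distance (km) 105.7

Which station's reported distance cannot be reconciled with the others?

D

Solve using three stations at a time. Using A, B, C (subtract circle equations pairwise → linear system) gives (x, y) ≈ (85.8, -52.7).
Distances from that point to each station vs reported:
  A: calculated 195.1 vs reported 195.1 → residual 0.0 km
  B: calculated 244.3 vs reported 244.3 → residual 0.0 km
  C: calculated 151.6 vs reported 151.6 → residual 0.0 km
  D: calculated 135.6 vs reported 105.7 → residual 29.9 km
A, B, C are mutually consistent (residuals ≈ 0); D is off by 29.9 km.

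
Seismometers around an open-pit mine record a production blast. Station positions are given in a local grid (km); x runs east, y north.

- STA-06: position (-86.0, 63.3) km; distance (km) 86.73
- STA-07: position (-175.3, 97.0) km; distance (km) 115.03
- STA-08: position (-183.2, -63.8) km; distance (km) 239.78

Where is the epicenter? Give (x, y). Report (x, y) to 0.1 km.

-72.7 km east, 149.0 km north

Circle about each station: (x + 86.0)² + (y − 63.3)² = 86.73²; (x + 175.3)² + (y − 97.0)² = 115.03²; (x + 183.2)² + (y + 63.8)² = 239.78².
Subtracting pairs of circle equations eliminates x²+y² and gives linear equations (the radical axes):
-178.6 x + 67.4 y = 23026.39
-194.4 x − 254.2 y = -23742.57
Solving the 2×2 system: x ≈ -72.7, y ≈ 149.0 km.
Check against STA-06 (with the unrounded x, y): √((x + 86.0)²+(y − 63.3)²) = 86.72 ≈ 86.73 km. ✓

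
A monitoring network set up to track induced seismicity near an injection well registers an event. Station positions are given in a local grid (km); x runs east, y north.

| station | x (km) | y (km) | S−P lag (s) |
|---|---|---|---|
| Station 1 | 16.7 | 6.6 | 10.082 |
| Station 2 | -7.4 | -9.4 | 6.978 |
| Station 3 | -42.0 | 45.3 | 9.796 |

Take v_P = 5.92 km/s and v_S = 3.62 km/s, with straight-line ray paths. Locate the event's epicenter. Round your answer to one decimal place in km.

-62.7 km east, -43.6 km north

Distance from S−P lag: d = Δt · v_P v_S / (v_P − v_S) = Δt · (5.92·3.62)/(5.92−3.62) ≈ 9.3176·Δt.
So d_Station 1 = 93.94, d_Station 2 = 65.02, d_Station 3 = 91.27 km.
Circle about each station: (x − 16.7)² + (y − 6.6)² = 93.94²; (x + 7.4)² + (y + 9.4)² = 65.02²; (x + 42.0)² + (y − 45.3)² = 91.27².
Subtracting pairs of circle equations eliminates x²+y² and gives linear equations (the radical axes):
-48.2 x − 32.0 y = 4417.79
-117.4 x + 77.4 y = 3988.15
Solving the 2×2 system: x ≈ -62.7, y ≈ -43.6 km.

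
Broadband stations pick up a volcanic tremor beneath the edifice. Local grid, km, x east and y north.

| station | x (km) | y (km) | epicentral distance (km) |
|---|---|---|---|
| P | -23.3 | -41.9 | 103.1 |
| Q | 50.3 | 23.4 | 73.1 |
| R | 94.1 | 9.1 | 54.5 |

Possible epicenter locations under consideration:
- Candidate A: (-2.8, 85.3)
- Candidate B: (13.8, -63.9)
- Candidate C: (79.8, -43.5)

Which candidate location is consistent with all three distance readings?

Candidate C

For each candidate, compare |candidate − station| to the reported distance:
Candidate A: residuals P 25.7, Q 8.5, R 68.8 → max 68.8 km
Candidate B: residuals P 60.0, Q 21.5, R 54.0 → max 60.0 km
Candidate C: residuals P 0.0, Q 0.0, R 0.0 → max 0.0 km
Only Candidate C has all residuals ≈ 0.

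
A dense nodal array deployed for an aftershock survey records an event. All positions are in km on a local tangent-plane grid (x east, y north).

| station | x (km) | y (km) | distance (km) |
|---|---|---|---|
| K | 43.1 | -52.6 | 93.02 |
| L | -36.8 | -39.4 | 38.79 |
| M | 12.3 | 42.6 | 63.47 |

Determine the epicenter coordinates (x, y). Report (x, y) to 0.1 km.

x ≈ -34.1 km, y ≈ -0.7 km

Circle about each station: (x − 43.1)² + (y + 52.6)² = 93.02²; (x + 36.8)² + (y + 39.4)² = 38.79²; (x − 12.3)² + (y − 42.6)² = 63.47².
Subtracting the K equation from the L and M equations removes the quadratic terms:
-159.8 x + 26.4 y = 5430.29
-61.6 x + 190.4 y = 1965.96
Solving the 2×2 system: x ≈ -34.1, y ≈ -0.7 km.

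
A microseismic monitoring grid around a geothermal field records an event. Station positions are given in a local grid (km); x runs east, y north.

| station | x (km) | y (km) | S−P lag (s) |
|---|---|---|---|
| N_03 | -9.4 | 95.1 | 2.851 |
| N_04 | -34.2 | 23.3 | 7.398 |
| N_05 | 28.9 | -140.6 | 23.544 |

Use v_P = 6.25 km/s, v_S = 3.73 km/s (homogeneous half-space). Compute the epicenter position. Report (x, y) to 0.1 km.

Distance from S−P lag: d = Δt · v_P v_S / (v_P − v_S) = Δt · (6.25·3.73)/(6.25−3.73) ≈ 9.2510·Δt.
So d_N_03 = 26.37, d_N_04 = 68.44, d_N_05 = 217.81 km.
Circle about each station: (x + 9.4)² + (y − 95.1)² = 26.37²; (x + 34.2)² + (y − 23.3)² = 68.44²; (x − 28.9)² + (y + 140.6)² = 217.81².
Subtracting the N_03 equation from the N_04 and N_05 equations removes the quadratic terms:
-49.6 x − 143.6 y = -11408.50
76.6 x − 471.4 y = -35274.62
Solving the 2×2 system: x ≈ 9.1, y ≈ 76.3 km.
Check against N_03 (with the unrounded x, y): √((x + 9.4)²+(y − 95.1)²) = 26.36 ≈ 26.37 km. ✓

(9.1, 76.3)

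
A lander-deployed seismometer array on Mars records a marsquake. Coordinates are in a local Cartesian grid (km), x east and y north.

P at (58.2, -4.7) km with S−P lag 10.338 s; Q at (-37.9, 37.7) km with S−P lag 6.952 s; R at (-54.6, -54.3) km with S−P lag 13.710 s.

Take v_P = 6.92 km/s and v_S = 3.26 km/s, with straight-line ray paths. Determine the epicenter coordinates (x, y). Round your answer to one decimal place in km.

(-3.1, 12.7)

Distance from S−P lag: d = Δt · v_P v_S / (v_P − v_S) = Δt · (6.92·3.26)/(6.92−3.26) ≈ 6.1637·Δt.
So d_P = 63.72, d_Q = 42.85, d_R = 84.50 km.
Circle about each station: (x − 58.2)² + (y + 4.7)² = 63.72²; (x + 37.9)² + (y − 37.7)² = 42.85²; (x + 54.6)² + (y + 54.3)² = 84.50².
Subtracting pairs of circle equations eliminates x²+y² and gives linear equations (the radical axes):
-192.2 x + 84.8 y = 1672.49
-225.6 x − 99.2 y = -559.69
Solving the 2×2 system: x ≈ -3.1, y ≈ 12.7 km.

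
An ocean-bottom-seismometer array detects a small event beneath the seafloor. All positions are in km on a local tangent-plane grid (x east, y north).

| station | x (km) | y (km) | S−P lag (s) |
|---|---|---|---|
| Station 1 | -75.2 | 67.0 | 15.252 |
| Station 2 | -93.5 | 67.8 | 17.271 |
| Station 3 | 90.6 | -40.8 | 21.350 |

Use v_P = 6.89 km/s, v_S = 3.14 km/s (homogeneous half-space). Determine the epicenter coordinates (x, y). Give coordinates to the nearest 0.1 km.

-27.9 km east, -7.2 km north

Distance from S−P lag: d = Δt · v_P v_S / (v_P − v_S) = Δt · (6.89·3.14)/(6.89−3.14) ≈ 5.7692·Δt.
So d_Station 1 = 87.99, d_Station 2 = 99.64, d_Station 3 = 123.17 km.
Circle about each station: (x + 75.2)² + (y − 67.0)² = 87.99²; (x + 93.5)² + (y − 67.8)² = 99.64²; (x − 90.6)² + (y + 40.8)² = 123.17².
Subtracting the Station 1 equation from the Station 2 and Station 3 equations removes the quadratic terms:
-36.6 x + 1.6 y = 1009.16
331.6 x − 215.6 y = -7699.65
Solving the 2×2 system: x ≈ -27.9, y ≈ -7.2 km.
Check against Station 1 (with the unrounded x, y): √((x + 75.2)²+(y − 67.0)²) = 87.98 ≈ 87.99 km. ✓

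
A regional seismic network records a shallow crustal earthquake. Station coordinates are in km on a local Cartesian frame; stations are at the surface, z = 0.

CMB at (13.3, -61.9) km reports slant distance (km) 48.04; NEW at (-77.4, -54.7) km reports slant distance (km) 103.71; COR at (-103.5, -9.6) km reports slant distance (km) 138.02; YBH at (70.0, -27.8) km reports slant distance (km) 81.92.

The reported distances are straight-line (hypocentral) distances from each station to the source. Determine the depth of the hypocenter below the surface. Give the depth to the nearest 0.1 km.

48.0 km

Each station gives a sphere (x−x_i)² + (y−y_i)² + z² = d_i² (stations at z=0).
Subtracting the CMB sphere from NEW and COR: z² cancels, leaving linear equations in x and y:
-181.4 x + 14.4 y = -3473.57
-233.6 x + 104.6 y = -9945.77
Solving: x ≈ 14.100, y ≈ -63.594 km (keep extra digits for the depth step; rounded: 14.1, -63.6).
Then from the CMB sphere: z² = 48.04² − (x − 13.3)² − (y + 61.9)² with x = 14.100, y = -63.594, so z ≈ 48.003 ≈ 48.0 km.
Check against YBH (with the unrounded solution): distance 81.92 ≈ 81.92 km. ✓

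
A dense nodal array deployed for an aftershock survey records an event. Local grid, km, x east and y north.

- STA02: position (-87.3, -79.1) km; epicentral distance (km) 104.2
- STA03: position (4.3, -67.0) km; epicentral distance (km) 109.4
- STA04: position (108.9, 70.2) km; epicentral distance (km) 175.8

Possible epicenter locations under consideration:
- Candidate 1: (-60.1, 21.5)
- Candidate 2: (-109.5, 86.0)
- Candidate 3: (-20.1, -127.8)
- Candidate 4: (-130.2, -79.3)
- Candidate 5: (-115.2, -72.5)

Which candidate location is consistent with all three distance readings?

Candidate 1

For each candidate, compare |candidate − station| to the reported distance:
Candidate 1: residuals STA02 0.0, STA03 0.1, STA04 0.1 → max 0.1 km
Candidate 2: residuals STA02 62.4, STA03 81.3, STA04 43.2 → max 81.3 km
Candidate 3: residuals STA02 21.2, STA03 43.9, STA04 60.5 → max 60.5 km
Candidate 4: residuals STA02 61.3, STA03 25.7, STA04 106.2 → max 106.2 km
Candidate 5: residuals STA02 75.5, STA03 10.2, STA04 89.9 → max 89.9 km
Only Candidate 1 has all residuals ≈ 0.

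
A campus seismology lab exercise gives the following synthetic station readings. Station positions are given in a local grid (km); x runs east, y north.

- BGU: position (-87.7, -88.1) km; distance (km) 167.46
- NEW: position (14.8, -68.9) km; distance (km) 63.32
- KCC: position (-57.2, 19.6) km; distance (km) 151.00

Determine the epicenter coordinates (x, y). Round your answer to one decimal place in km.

x ≈ 75.8 km, y ≈ -51.9 km

Circle about each station: (x + 87.7)² + (y + 88.1)² = 167.46²; (x − 14.8)² + (y + 68.9)² = 63.32²; (x + 57.2)² + (y − 19.6)² = 151.00².
Subtracting the BGU equation from the NEW and KCC equations removes the quadratic terms:
205.0 x + 38.4 y = 13546.78
61.0 x + 215.4 y = -6555.05
Solving the 2×2 system: x ≈ 75.8, y ≈ -51.9 km.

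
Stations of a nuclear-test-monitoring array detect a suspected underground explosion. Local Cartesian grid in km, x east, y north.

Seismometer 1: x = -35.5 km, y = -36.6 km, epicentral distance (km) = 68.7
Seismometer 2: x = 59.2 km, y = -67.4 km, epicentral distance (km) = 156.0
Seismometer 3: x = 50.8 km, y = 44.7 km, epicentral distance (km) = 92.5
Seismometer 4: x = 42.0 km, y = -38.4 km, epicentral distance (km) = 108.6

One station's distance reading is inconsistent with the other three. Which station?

Seismometer 2

Solve using three stations at a time. Using Seismometer 1, Seismometer 3, Seismometer 4 (subtract circle equations pairwise → linear system) gives (x, y) ≈ (-40.8, 31.9).
Distances from that point to each station vs reported:
  Seismometer 1: calculated 68.7 vs reported 68.7 → residual 0.0 km
  Seismometer 2: calculated 140.9 vs reported 156.0 → residual 15.1 km
  Seismometer 3: calculated 92.5 vs reported 92.5 → residual 0.0 km
  Seismometer 4: calculated 108.6 vs reported 108.6 → residual 0.0 km
Seismometer 1, Seismometer 3, Seismometer 4 are mutually consistent (residuals ≈ 0); Seismometer 2 is off by 15.1 km.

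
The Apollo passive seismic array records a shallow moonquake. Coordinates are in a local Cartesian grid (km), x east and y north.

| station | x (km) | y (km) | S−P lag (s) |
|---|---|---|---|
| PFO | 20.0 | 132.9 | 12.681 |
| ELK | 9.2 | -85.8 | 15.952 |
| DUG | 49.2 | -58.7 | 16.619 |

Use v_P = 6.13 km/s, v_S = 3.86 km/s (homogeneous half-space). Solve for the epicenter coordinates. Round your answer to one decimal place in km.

-84.3 km east, 51.7 km north

Distance from S−P lag: d = Δt · v_P v_S / (v_P − v_S) = Δt · (6.13·3.86)/(6.13−3.86) ≈ 10.4237·Δt.
So d_PFO = 132.18, d_ELK = 166.28, d_DUG = 173.23 km.
Circle about each station: (x − 20.0)² + (y − 132.9)² = 132.18²; (x − 9.2)² + (y + 85.8)² = 166.28²; (x − 49.2)² + (y + 58.7)² = 173.23².
Subtracting the PFO equation from the ELK and DUG equations removes the quadratic terms:
-21.6 x − 437.4 y = -20793.62
58.4 x − 383.2 y = -24733.16
Solving the 2×2 system: x ≈ -84.3, y ≈ 51.7 km.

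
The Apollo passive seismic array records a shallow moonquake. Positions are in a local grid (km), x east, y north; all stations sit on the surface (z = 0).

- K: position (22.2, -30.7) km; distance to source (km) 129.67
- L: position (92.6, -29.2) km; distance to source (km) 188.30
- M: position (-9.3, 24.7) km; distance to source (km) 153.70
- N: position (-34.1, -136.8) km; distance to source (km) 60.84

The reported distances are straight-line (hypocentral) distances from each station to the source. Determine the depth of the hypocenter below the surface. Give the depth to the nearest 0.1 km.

Each station gives a sphere (x−x_i)² + (y−y_i)² + z² = d_i² (stations at z=0).
Subtracting the K sphere from L and M: z² cancels, leaving linear equations in x and y:
140.8 x + 3.0 y = -10650.51
-63.0 x + 110.8 y = -7548.13
Solving: x ≈ -73.303, y ≈ -109.804 km (keep extra digits for the depth step; rounded: -73.3, -109.8).
Then from the K sphere: z² = 129.67² − (x − 22.2)² − (y + 30.7)² with x = -73.303, y = -109.804, so z ≈ 37.895 ≈ 37.9 km.

depth ≈ 37.9 km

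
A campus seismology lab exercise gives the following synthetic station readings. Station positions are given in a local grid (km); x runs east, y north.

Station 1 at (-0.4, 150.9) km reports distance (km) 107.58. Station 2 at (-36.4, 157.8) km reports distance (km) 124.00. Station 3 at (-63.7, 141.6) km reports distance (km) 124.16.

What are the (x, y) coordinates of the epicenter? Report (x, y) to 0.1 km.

Circle about each station: (x + 0.4)² + (y − 150.9)² = 107.58²; (x + 36.4)² + (y − 157.8)² = 124.00²; (x + 63.7)² + (y − 141.6)² = 124.16².
Subtracting pairs of circle equations eliminates x²+y² and gives linear equations (the radical axes):
-72.0 x + 13.8 y = -347.71
-126.6 x − 18.6 y = -2504.97
Solving the 2×2 system: x ≈ 13.3, y ≈ 44.2 km.

x ≈ 13.3 km, y ≈ 44.2 km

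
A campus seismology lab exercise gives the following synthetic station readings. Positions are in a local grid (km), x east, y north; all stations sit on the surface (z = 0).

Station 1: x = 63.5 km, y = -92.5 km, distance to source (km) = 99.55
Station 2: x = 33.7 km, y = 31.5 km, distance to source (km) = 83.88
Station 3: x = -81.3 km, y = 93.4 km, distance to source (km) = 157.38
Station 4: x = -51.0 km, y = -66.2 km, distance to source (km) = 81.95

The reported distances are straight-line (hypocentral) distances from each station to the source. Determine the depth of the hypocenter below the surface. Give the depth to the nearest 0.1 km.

Each station gives a sphere (x−x_i)² + (y−y_i)² + z² = d_i² (stations at z=0).
Subtracting the Station 1 sphere from Station 2 and Station 3: z² cancels, leaving linear equations in x and y:
-59.6 x + 248.0 y = -7586.21
-289.6 x + 371.8 y = -12113.51
Solving: x ≈ 3.697, y ≈ -29.701 km (keep extra digits for the depth step; rounded: 3.7, -29.7).
Then from the Station 1 sphere: z² = 99.55² − (x − 63.5)² − (y + 92.5)² with x = 3.697, y = -29.701, so z ≈ 48.889 ≈ 48.9 km.

z ≈ 48.9 km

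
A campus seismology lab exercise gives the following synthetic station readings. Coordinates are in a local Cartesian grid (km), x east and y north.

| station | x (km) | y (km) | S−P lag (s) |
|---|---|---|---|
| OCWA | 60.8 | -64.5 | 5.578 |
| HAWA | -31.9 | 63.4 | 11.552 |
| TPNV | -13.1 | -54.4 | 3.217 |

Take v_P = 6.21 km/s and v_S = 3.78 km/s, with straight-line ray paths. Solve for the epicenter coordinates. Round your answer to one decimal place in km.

13.6 km east, -38.5 km north

Distance from S−P lag: d = Δt · v_P v_S / (v_P − v_S) = Δt · (6.21·3.78)/(6.21−3.78) ≈ 9.6600·Δt.
So d_OCWA = 53.88, d_HAWA = 111.59, d_TPNV = 31.08 km.
Circle about each station: (x − 60.8)² + (y + 64.5)² = 53.88²; (x + 31.9)² + (y − 63.4)² = 111.59²; (x + 13.1)² + (y + 54.4)² = 31.08².
Subtracting pairs of circle equations eliminates x²+y² and gives linear equations (the radical axes):
-185.4 x + 255.8 y = -12368.99
-147.8 x + 20.2 y = -2788.83
Solving the 2×2 system: x ≈ 13.6, y ≈ -38.5 km.
Check against OCWA (with the unrounded x, y): √((x − 60.8)²+(y + 64.5)²) = 53.88 ≈ 53.88 km. ✓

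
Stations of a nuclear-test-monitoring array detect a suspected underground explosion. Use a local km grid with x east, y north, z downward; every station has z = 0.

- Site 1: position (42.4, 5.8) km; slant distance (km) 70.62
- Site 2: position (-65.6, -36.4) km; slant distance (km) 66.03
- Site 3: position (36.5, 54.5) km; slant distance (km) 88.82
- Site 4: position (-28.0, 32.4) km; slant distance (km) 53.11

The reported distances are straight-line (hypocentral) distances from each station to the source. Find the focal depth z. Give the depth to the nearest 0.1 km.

depth ≈ 34.6 km

Each station gives a sphere (x−x_i)² + (y−y_i)² + z² = d_i² (stations at z=0).
Subtracting the Site 1 sphere from Site 2 and Site 3: z² cancels, leaving linear equations in x and y:
-216.0 x − 84.4 y = 4424.14
-11.8 x + 97.4 y = -430.71
Solving: x ≈ -17.907, y ≈ -6.591 km (keep extra digits for the depth step; rounded: -17.9, -6.6).
Then from the Site 1 sphere: z² = 70.62² − (x − 42.4)² − (y − 5.8)² with x = -17.907, y = -6.591, so z ≈ 34.594 ≈ 34.6 km.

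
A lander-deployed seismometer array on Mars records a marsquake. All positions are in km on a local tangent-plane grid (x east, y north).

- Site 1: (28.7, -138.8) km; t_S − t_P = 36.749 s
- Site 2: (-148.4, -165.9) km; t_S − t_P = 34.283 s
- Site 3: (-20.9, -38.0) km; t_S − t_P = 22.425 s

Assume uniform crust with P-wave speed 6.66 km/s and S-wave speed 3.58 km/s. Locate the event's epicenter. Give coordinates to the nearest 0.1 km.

-127.9 km east, 98.7 km north

Distance from S−P lag: d = Δt · v_P v_S / (v_P − v_S) = Δt · (6.66·3.58)/(6.66−3.58) ≈ 7.7412·Δt.
So d_Site 1 = 284.48, d_Site 2 = 265.39, d_Site 3 = 173.60 km.
Circle about each station: (x − 28.7)² + (y + 138.8)² = 284.48²; (x + 148.4)² + (y + 165.9)² = 265.39²; (x + 20.9)² + (y + 38.0)² = 173.60².
Subtracting the Site 1 equation from the Site 2 and Site 3 equations removes the quadratic terms:
-354.2 x − 54.2 y = 39953.26
-99.2 x + 201.6 y = 32583.59
Solving the 2×2 system: x ≈ -127.9, y ≈ 98.7 km.
Check against Site 1 (with the unrounded x, y): √((x − 28.7)²+(y + 138.8)²) = 284.47 ≈ 284.48 km. ✓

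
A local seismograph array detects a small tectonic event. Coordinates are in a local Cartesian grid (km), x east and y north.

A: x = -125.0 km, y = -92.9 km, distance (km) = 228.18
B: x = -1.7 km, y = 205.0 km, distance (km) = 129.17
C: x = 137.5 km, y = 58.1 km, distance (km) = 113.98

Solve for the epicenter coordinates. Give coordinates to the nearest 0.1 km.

Circle about each station: (x + 125.0)² + (y + 92.9)² = 228.18²; (x + 1.7)² + (y − 205.0)² = 129.17²; (x − 137.5)² + (y − 58.1)² = 113.98².
Subtracting pairs of circle equations eliminates x²+y² and gives linear equations (the radical axes):
246.6 x + 595.8 y = 53153.70
525.0 x + 302.0 y = 37101.12
Solving the 2×2 system: x ≈ 25.4, y ≈ 78.7 km.

(25.4, 78.7)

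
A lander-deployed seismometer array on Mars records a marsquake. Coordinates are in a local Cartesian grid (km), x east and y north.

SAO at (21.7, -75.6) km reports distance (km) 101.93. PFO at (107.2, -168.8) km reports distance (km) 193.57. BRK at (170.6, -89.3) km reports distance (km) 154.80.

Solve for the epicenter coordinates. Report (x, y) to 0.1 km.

59.9 km east, 18.9 km north

Circle about each station: (x − 21.7)² + (y + 75.6)² = 101.93²; (x − 107.2)² + (y + 168.8)² = 193.57²; (x − 170.6)² + (y + 89.3)² = 154.80².
Subtracting the SAO equation from the PFO and BRK equations removes the quadratic terms:
171.0 x − 186.4 y = 6719.41
297.8 x − 27.4 y = 17319.28
Solving the 2×2 system: x ≈ 59.9, y ≈ 18.9 km.
Check against SAO (with the unrounded x, y): √((x − 21.7)²+(y + 75.6)²) = 101.93 ≈ 101.93 km. ✓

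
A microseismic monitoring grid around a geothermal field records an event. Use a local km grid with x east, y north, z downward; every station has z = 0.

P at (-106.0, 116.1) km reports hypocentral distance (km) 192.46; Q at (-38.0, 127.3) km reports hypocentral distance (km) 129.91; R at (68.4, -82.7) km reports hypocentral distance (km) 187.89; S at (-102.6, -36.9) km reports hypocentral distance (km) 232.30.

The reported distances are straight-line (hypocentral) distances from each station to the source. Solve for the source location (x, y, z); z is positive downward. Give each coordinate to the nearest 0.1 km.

Each station gives a sphere (x−x_i)² + (y−y_i)² + z² = d_i² (stations at z=0).
Subtracting the P sphere from Q and R: z² cancels, leaving linear equations in x and y:
136.0 x + 22.4 y = 13098.32
348.8 x − 397.6 y = -11459.16
Solving: x ≈ 80.004, y ≈ 99.006 km (keep extra digits for the depth step; rounded: 80.0, 99.0).
Then from the P sphere: z² = 192.46² − (x + 106.0)² − (y − 116.1)² with x = 80.004, y = 99.006, so z ≈ 46.381 ≈ 46.4 km.

(80.0, 99.0, 46.4)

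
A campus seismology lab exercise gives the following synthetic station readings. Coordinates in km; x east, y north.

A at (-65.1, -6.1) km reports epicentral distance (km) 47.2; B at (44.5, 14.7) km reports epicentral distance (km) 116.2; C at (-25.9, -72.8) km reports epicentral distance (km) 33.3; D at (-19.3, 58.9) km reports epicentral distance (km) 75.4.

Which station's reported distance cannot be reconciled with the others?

Solve using three stations at a time. Using A, B, C (subtract circle equations pairwise → linear system) gives (x, y) ≈ (-51.2, -51.2).
Distances from that point to each station vs reported:
  A: calculated 47.2 vs reported 47.2 → residual 0.0 km
  B: calculated 116.2 vs reported 116.2 → residual 0.0 km
  C: calculated 33.3 vs reported 33.3 → residual 0.0 km
  D: calculated 114.6 vs reported 75.4 → residual 39.2 km
A, B, C are mutually consistent (residuals ≈ 0); D is off by 39.2 km.

D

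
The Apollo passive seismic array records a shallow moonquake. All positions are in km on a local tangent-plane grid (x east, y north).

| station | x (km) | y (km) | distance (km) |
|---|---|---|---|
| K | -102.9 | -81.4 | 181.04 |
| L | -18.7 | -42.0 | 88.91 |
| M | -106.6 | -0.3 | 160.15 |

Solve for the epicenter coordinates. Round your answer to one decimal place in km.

(53.2, 10.3)

Circle about each station: (x + 102.9)² + (y + 81.4)² = 181.04²; (x + 18.7)² + (y + 42.0)² = 88.91²; (x + 106.6)² + (y + 0.3)² = 160.15².
Subtracting the K equation from the L and M equations removes the quadratic terms:
168.4 x + 78.8 y = 9769.81
-7.4 x + 162.2 y = 1276.74
Solving the 2×2 system: x ≈ 53.2, y ≈ 10.3 km.
Check against K (with the unrounded x, y): √((x + 102.9)²+(y + 81.4)²) = 181.04 ≈ 181.04 km. ✓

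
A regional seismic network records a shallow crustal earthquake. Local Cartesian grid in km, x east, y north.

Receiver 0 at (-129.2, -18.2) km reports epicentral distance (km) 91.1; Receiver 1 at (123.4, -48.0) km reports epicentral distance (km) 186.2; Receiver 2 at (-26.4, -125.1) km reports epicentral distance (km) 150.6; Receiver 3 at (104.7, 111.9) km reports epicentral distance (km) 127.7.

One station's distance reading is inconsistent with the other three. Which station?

Receiver 3

Solve using three stations at a time. Using Receiver 0, Receiver 1, Receiver 2 (subtract circle equations pairwise → linear system) gives (x, y) ≈ (-48.4, 23.9).
Distances from that point to each station vs reported:
  Receiver 0: calculated 91.1 vs reported 91.1 → residual 0.0 km
  Receiver 1: calculated 186.2 vs reported 186.2 → residual 0.0 km
  Receiver 2: calculated 150.6 vs reported 150.6 → residual 0.0 km
  Receiver 3: calculated 176.6 vs reported 127.7 → residual 48.9 km
Receiver 0, Receiver 1, Receiver 2 are mutually consistent (residuals ≈ 0); Receiver 3 is off by 48.9 km.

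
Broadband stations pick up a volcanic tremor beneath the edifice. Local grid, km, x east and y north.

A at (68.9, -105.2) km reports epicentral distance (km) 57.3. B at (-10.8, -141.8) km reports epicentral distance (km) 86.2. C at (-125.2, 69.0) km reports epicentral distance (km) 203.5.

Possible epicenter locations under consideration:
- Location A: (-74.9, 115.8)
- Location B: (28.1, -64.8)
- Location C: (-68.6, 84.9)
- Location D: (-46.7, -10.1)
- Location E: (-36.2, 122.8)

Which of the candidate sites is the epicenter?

Location B

For each candidate, compare |candidate − station| to the reported distance:
Location A: residuals A 206.4, B 179.3, C 134.8 → max 206.4 km
Location B: residuals A 0.1, B 0.1, C 0.0 → max 0.1 km
Location C: residuals A 177.3, B 147.8, C 144.7 → max 177.3 km
Location D: residuals A 92.4, B 50.3, C 92.1 → max 92.4 km
Location E: residuals A 193.8, B 179.6, C 99.5 → max 193.8 km
Only Location B has all residuals ≈ 0.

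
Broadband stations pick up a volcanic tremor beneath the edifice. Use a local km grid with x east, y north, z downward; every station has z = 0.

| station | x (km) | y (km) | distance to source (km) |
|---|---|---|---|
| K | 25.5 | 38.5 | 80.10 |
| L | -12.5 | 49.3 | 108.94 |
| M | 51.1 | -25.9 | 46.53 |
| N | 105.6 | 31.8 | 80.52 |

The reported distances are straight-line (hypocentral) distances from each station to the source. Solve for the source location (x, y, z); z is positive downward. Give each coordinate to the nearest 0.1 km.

Each station gives a sphere (x−x_i)² + (y−y_i)² + z² = d_i² (stations at z=0).
Subtracting the K sphere from L and M: z² cancels, leaving linear equations in x and y:
-76.0 x + 21.6 y = -4997.67
51.2 x − 128.8 y = 5400.49
Solving: x ≈ 60.700, y ≈ -17.800 km (keep extra digits for the depth step; rounded: 60.7, -17.8).
Then from the K sphere: z² = 80.10² − (x − 25.5)² − (y − 38.5)² with x = 60.700, y = -17.800, so z ≈ 44.803 ≈ 44.8 km.

x ≈ 60.7 km, y ≈ -17.8 km, depth ≈ 44.8 km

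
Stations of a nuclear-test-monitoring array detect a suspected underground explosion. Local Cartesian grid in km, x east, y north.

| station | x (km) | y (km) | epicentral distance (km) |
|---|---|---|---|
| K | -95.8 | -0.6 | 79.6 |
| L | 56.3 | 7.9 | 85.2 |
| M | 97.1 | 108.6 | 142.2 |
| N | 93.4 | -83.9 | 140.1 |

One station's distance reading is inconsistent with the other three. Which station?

N

Solve using three stations at a time. Using K, L, M (subtract circle equations pairwise → linear system) gives (x, y) ≈ (-24.5, 34.9).
Distances from that point to each station vs reported:
  K: calculated 79.6 vs reported 79.6 → residual 0.0 km
  L: calculated 85.2 vs reported 85.2 → residual 0.0 km
  M: calculated 142.2 vs reported 142.2 → residual 0.0 km
  N: calculated 167.4 vs reported 140.1 → residual 27.3 km
K, L, M are mutually consistent (residuals ≈ 0); N is off by 27.3 km.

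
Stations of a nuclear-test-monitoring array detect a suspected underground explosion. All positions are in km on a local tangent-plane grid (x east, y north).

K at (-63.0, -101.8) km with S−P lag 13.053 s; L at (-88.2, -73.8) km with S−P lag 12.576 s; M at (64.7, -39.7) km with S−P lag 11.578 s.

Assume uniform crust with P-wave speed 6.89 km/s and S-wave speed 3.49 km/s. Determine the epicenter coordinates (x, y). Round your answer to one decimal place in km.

Distance from S−P lag: d = Δt · v_P v_S / (v_P − v_S) = Δt · (6.89·3.49)/(6.89−3.49) ≈ 7.0724·Δt.
So d_K = 92.32, d_L = 88.94, d_M = 81.88 km.
Circle about each station: (x + 63.0)² + (y + 101.8)² = 92.32²; (x + 88.2)² + (y + 73.8)² = 88.94²; (x − 64.7)² + (y + 39.7)² = 81.88².
Subtracting the K equation from the L and M equations removes the quadratic terms:
-50.4 x + 56.0 y = -493.90
255.4 x + 124.2 y = -6751.41
Solving the 2×2 system: x ≈ -15.4, y ≈ -22.7 km.

-15.4 km east, -22.7 km north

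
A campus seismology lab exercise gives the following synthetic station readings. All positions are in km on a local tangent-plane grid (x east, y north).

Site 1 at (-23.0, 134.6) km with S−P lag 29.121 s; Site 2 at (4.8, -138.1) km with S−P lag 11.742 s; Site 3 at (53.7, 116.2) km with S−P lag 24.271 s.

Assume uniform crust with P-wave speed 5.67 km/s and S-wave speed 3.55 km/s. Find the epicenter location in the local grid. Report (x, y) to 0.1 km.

Distance from S−P lag: d = Δt · v_P v_S / (v_P − v_S) = Δt · (5.67·3.55)/(5.67−3.55) ≈ 9.4946·Δt.
So d_Site 1 = 276.49, d_Site 2 = 111.49, d_Site 3 = 230.44 km.
Circle about each station: (x + 23.0)² + (y − 134.6)² = 276.49²; (x − 4.8)² + (y + 138.1)² = 111.49²; (x − 53.7)² + (y − 116.2)² = 230.44².
Subtracting the Site 1 equation from the Site 2 and Site 3 equations removes the quadratic terms:
55.6 x − 545.4 y = 64465.19
153.4 x − 36.8 y = 21084.10
Solving the 2×2 system: x ≈ 111.8, y ≈ -106.8 km.

111.8 km east, -106.8 km north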